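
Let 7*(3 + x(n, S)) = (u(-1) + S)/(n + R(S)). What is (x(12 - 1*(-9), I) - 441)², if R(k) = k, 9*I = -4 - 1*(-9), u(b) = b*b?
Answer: 1854766489/9409 ≈ 1.9713e+5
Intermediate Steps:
u(b) = b²
I = 5/9 (I = (-4 - 1*(-9))/9 = (-4 + 9)/9 = (⅑)*5 = 5/9 ≈ 0.55556)
x(n, S) = -3 + (1 + S)/(7*(S + n)) (x(n, S) = -3 + (((-1)² + S)/(n + S))/7 = -3 + ((1 + S)/(S + n))/7 = -3 + (1 + S)/(7*(S + n)))
(x(12 - 1*(-9), I) - 441)² = ((1 - 21*(12 - 1*(-9)) - 20*5/9)/(7*(5/9 + (12 - 1*(-9)))) - 441)² = ((1 - 21*(12 + 9) - 100/9)/(7*(5/9 + (12 + 9))) - 441)² = ((1 - 21*21 - 100/9)/(7*(5/9 + 21)) - 441)² = ((1 - 441 - 100/9)/(7*(194/9)) - 441)² = ((⅐)*(9/194)*(-4060/9) - 441)² = (-290/97 - 441)² = (-43067/97)² = 1854766489/9409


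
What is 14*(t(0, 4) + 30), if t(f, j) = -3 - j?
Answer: 322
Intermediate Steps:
14*(t(0, 4) + 30) = 14*((-3 - 1*4) + 30) = 14*((-3 - 4) + 30) = 14*(-7 + 30) = 14*23 = 322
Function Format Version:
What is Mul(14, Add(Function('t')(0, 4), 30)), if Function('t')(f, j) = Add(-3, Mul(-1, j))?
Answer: 322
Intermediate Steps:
Mul(14, Add(Function('t')(0, 4), 30)) = Mul(14, Add(Add(-3, Mul(-1, 4)), 30)) = Mul(14, Add(Add(-3, -4), 30)) = Mul(14, Add(-7, 30)) = Mul(14, 23) = 322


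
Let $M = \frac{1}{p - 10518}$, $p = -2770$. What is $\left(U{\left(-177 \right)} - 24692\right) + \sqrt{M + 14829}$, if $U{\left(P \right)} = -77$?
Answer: $-24769 + \frac{\sqrt{654592628822}}{6644} \approx -24647.0$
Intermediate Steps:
$M = - \frac{1}{13288}$ ($M = \frac{1}{-2770 - 10518} = \frac{1}{-13288} = - \frac{1}{13288} \approx -7.5256 \cdot 10^{-5}$)
$\left(U{\left(-177 \right)} - 24692\right) + \sqrt{M + 14829} = \left(-77 - 24692\right) + \sqrt{- \frac{1}{13288} + 14829} = -24769 + \sqrt{\frac{197047751}{13288}} = -24769 + \frac{\sqrt{654592628822}}{6644}$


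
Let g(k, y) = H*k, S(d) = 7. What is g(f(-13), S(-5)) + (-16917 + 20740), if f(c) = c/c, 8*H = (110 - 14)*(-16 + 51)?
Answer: 4243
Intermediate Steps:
H = 420 (H = ((110 - 14)*(-16 + 51))/8 = (96*35)/8 = (⅛)*3360 = 420)
f(c) = 1
g(k, y) = 420*k
g(f(-13), S(-5)) + (-16917 + 20740) = 420*1 + (-16917 + 20740) = 420 + 3823 = 4243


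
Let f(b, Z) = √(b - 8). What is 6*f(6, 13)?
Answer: 6*I*√2 ≈ 8.4853*I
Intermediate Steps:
f(b, Z) = √(-8 + b)
6*f(6, 13) = 6*√(-8 + 6) = 6*√(-2) = 6*(I*√2) = 6*I*√2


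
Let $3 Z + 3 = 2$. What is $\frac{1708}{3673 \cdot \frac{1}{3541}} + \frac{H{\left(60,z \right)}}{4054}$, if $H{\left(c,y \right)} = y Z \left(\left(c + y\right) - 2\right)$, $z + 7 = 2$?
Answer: $\frac{73557089881}{44671026} \approx 1646.6$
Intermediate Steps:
$Z = - \frac{1}{3}$ ($Z = -1 + \frac{1}{3} \cdot 2 = -1 + \frac{2}{3} = - \frac{1}{3} \approx -0.33333$)
$z = -5$ ($z = -7 + 2 = -5$)
$H{\left(c,y \right)} = - \frac{y \left(-2 + c + y\right)}{3}$ ($H{\left(c,y \right)} = y \left(- \frac{1}{3}\right) \left(\left(c + y\right) - 2\right) = - \frac{y}{3} \left(-2 + c + y\right) = - \frac{y \left(-2 + c + y\right)}{3}$)
$\frac{1708}{3673 \cdot \frac{1}{3541}} + \frac{H{\left(60,z \right)}}{4054} = \frac{1708}{3673 \cdot \frac{1}{3541}} + \frac{\frac{1}{3} \left(-5\right) \left(2 - 60 - -5\right)}{4054} = \frac{1708}{3673 \cdot \frac{1}{3541}} + \frac{1}{3} \left(-5\right) \left(2 - 60 + 5\right) \frac{1}{4054} = \frac{1708}{\frac{3673}{3541}} + \frac{1}{3} \left(-5\right) \left(-53\right) \frac{1}{4054} = 1708 \cdot \frac{3541}{3673} + \frac{265}{3} \cdot \frac{1}{4054} = \frac{6048028}{3673} + \frac{265}{12162} = \frac{73557089881}{44671026}$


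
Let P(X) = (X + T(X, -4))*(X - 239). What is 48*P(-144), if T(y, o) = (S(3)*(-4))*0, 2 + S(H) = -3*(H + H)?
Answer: 2647296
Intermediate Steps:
S(H) = -2 - 6*H (S(H) = -2 - 3*(H + H) = -2 - 6*H)
T(y, o) = 0 (T(y, o) = ((-2 - 6*3)*(-4))*0 = ((-2 - 18)*(-4))*0 = -20*(-4)*0 = 80*0 = 0)
P(X) = X*(-239 + X) (P(X) = (X + 0)*(X - 239) = X*(-239 + X))
48*P(-144) = 48*(-144*(-239 - 144)) = 48*(-144*(-383)) = 48*55152 = 2647296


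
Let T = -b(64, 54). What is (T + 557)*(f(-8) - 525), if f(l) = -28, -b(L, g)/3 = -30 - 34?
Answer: -201845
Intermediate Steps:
b(L, g) = 192 (b(L, g) = -3*(-30 - 34) = -3*(-64) = 192)
T = -192 (T = -1*192 = -192)
(T + 557)*(f(-8) - 525) = (-192 + 557)*(-28 - 525) = 365*(-553) = -201845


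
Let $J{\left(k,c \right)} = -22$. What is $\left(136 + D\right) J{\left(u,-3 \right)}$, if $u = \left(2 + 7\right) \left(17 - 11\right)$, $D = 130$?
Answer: $-5852$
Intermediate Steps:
$u = 54$ ($u = 9 \cdot 6 = 54$)
$\left(136 + D\right) J{\left(u,-3 \right)} = \left(136 + 130\right) \left(-22\right) = 266 \left(-22\right) = -5852$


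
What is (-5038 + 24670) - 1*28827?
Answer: -9195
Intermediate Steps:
(-5038 + 24670) - 1*28827 = 19632 - 28827 = -9195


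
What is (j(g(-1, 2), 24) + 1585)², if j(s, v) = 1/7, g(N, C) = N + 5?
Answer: 123121216/49 ≈ 2.5127e+6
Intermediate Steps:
g(N, C) = 5 + N
j(s, v) = ⅐
(j(g(-1, 2), 24) + 1585)² = (⅐ + 1585)² = (11096/7)² = 123121216/49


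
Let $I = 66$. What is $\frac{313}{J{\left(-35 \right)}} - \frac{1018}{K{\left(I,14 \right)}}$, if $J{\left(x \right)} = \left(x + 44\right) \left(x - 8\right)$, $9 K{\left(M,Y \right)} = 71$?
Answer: $- \frac{3567917}{27477} \approx -129.85$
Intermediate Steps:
$K{\left(M,Y \right)} = \frac{71}{9}$ ($K{\left(M,Y \right)} = \frac{1}{9} \cdot 71 = \frac{71}{9}$)
$J{\left(x \right)} = \left(-8 + x\right) \left(44 + x\right)$ ($J{\left(x \right)} = \left(44 + x\right) \left(-8 + x\right) = \left(-8 + x\right) \left(44 + x\right)$)
$\frac{313}{J{\left(-35 \right)}} - \frac{1018}{K{\left(I,14 \right)}} = \frac{313}{-352 + \left(-35\right)^{2} + 36 \left(-35\right)} - \frac{1018}{\frac{71}{9}} = \frac{313}{-352 + 1225 - 1260} - \frac{9162}{71} = \frac{313}{-387} - \frac{9162}{71} = 313 \left(- \frac{1}{387}\right) - \frac{9162}{71} = - \frac{313}{387} - \frac{9162}{71} = - \frac{3567917}{27477}$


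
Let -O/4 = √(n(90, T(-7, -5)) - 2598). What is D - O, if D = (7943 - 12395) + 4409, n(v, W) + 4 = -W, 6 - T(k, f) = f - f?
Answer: -43 + 16*I*√163 ≈ -43.0 + 204.27*I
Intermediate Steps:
T(k, f) = 6 (T(k, f) = 6 - (f - f) = 6 - 1*0 = 6 + 0 = 6)
n(v, W) = -4 - W
O = -16*I*√163 (O = -4*√((-4 - 1*6) - 2598) = -4*√((-4 - 6) - 2598) = -4*√(-10 - 2598) = -16*I*√163 ≈ -204.27*I)
D = -43 (D = -4452 + 4409 = -43)
D - O = -43 - (-16)*I*√163 = -43 + 16*I*√163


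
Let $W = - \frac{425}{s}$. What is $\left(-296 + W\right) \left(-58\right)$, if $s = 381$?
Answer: $\frac{6565658}{381} \approx 17233.0$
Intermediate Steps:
$W = - \frac{425}{381} \approx -1.1155$
$\left(-296 + W\right) \left(-58\right) = \left(-296 - \frac{425}{381}\right) \left(-58\right) = \left(- \frac{113201}{381}\right) \left(-58\right) = \frac{6565658}{381}$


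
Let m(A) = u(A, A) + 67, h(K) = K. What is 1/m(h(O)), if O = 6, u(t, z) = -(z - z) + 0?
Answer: 1/67 ≈ 0.014925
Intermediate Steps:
u(t, z) = 0 (u(t, z) = -1*0 + 0 = 0 + 0 = 0)
m(A) = 67 (m(A) = 0 + 67 = 67)
1/m(h(O)) = 1/67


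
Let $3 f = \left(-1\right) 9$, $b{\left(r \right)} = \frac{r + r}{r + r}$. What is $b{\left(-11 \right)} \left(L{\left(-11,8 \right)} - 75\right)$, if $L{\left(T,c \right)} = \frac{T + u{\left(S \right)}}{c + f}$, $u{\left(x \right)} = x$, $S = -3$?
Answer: $- \frac{389}{5} \approx -77.8$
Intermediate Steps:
$b{\left(r \right)} = 1$ ($b{\left(r \right)} = \frac{2 r}{2 r} = 2 r \frac{1}{2 r} = 1$)
$f = -3$ ($f = \frac{\left(-1\right) 9}{3} = \frac{1}{3} \left(-9\right) = -3$)
$L{\left(T,c \right)} = \frac{-3 + T}{-3 + c}$ ($L{\left(T,c \right)} = \frac{T - 3}{c - 3} = \frac{-3 + T}{-3 + c}$)
$b{\left(-11 \right)} \left(L{\left(-11,8 \right)} - 75\right) = 1 \left(\frac{-3 - 11}{-3 + 8} - 75\right) = 1 \left(\frac{1}{5} \left(-14\right) - 75\right) = 1 \left(- \frac{14}{5} - 75\right) = 1 \left(- \frac{389}{5}\right) = - \frac{389}{5}$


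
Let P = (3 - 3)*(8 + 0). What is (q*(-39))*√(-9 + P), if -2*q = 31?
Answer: 3627*I/2 ≈ 1813.5*I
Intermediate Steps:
q = -31/2 (q = -½*31 = -31/2 ≈ -15.500)
P = 0 (P = 0*8 = 0)
(q*(-39))*√(-9 + P) = (-31/2*(-39))*√(-9 + 0) = 1209*√(-9)/2 = 1209*(3*I)/2 = 3627*I/2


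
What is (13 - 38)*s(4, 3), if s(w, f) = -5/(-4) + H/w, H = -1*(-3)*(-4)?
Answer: 175/4 ≈ 43.750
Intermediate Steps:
H = -12 (H = 3*(-4) = -12)
s(w, f) = 5/4 - 12/w (s(w, f) = -5/(-4) - 12/w = -5*(-¼) - 12/w = 5/4 - 12/w)
(13 - 38)*s(4, 3) = (13 - 38)*(5/4 - 12/4) = -25*(5/4 - 12*¼) = -25*(5/4 - 3) = -25*(-7/4) = 175/4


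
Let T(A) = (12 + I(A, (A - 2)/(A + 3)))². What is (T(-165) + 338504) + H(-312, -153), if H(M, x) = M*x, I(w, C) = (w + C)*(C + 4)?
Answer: 721157862867529/688747536 ≈ 1.0471e+6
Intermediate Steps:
I(w, C) = (4 + C)*(C + w) (I(w, C) = (C + w)*(4 + C) = (4 + C)*(C + w))
T(A) = (12 + 4*A + (-2 + A)²/(3 + A)² + 4*(-2 + A)/(3 + A) + A*(-2 + A)/(3 + A))² (T(A) = (12 + (((A - 2)/(A + 3))² + 4*((A - 2)/(A + 3)) + 4*A + ((A - 2)/(A + 3))*A))² = (12 + (((-2 + A)/(3 + A))² + 4*((-2 + A)/(3 + A)) + 4*A + ((-2 + A)/(3 + A))*A))² = (12 + ((-2 + A)²/(3 + A)² + 4*(-2 + A)/(3 + A) + 4*A + A*(-2 + A)/(3 + A)))² = (12 + (4*A + (-2 + A)²/(3 + A)² + 4*(-2 + A)/(3 + A) + A*(-2 + A)/(3 + A)))² = (12 + 4*A + (-2 + A)²/(3 + A)² + 4*(-2 + A)/(3 + A) + A*(-2 + A)/(3 + A))²)
(T(-165) + 338504) + H(-312, -153) = (((-2 - 165)² + 12*(3 - 165)² + (3 - 165)*(-8 + 4*(-165) - 165*(-2 - 165)) + 4*(-165)*(3 - 165)²)²/(3 - 165)⁴ + 338504) - 312*(-153) = (((-167)² + 12*(-162)² - 162*(-8 - 660 - 165*(-167)) + 4*(-165)*(-162)²)²/(-162)⁴ + 338504) + 47736 = ((27889 + 12*26244 - 162*(-8 - 660 + 27555) + 4*(-165)*26244)²/688747536 + 338504) + 47736 = ((27889 + 314928 - 162*26887 - 17321040)²/688747536 + 338504) + 47736 = ((27889 + 314928 - 4355694 - 17321040)²/688747536 + 338504) + 47736 = ((1/688747536)*(-21333917)² + 338504) + 47736 = ((1/688747536)*455136014562889 + 338504) + 47736 = (455136014562889/688747536 + 338504) + 47736 = 688279810489033/688747536 + 47736 = 721157862867529/688747536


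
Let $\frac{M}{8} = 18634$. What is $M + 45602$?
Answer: $194674$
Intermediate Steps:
$M = 149072$ ($M = 8 \cdot 18634 = 149072$)
$M + 45602 = 149072 + 45602 = 194674$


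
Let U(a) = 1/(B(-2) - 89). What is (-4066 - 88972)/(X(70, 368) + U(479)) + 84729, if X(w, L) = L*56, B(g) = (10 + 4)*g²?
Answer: 57617987673/680063 ≈ 84725.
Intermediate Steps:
B(g) = 14*g²
U(a) = -1/33 (U(a) = 1/(14*(-2)² - 89) = 1/(14*4 - 89) = 1/(56 - 89) = 1/(-33) = -1/33)
X(w, L) = 56*L
(-4066 - 88972)/(X(70, 368) + U(479)) + 84729 = (-4066 - 88972)/(56*368 - 1/33) + 84729 = -93038/(20608 - 1/33) + 84729 = -93038/680063/33 + 84729 = -93038*33/680063 + 84729 = -3070254/680063 + 84729 = 57617987673/680063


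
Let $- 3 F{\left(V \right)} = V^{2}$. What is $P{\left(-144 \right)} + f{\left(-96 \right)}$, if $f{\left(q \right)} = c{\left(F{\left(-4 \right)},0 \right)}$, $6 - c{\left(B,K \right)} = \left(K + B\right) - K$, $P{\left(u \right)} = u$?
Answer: $- \frac{398}{3} \approx -132.67$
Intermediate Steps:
$F{\left(V \right)} = - \frac{V^{2}}{3}$
$c{\left(B,K \right)} = 6 - B$ ($c{\left(B,K \right)} = 6 - \left(\left(K + B\right) - K\right) = 6 - \left(\left(B + K\right) - K\right) = 6 - B$)
$f{\left(q \right)} = \frac{34}{3}$ ($f{\left(q \right)} = 6 - - \frac{\left(-4\right)^{2}}{3} = 6 - \left(- \frac{1}{3}\right) 16 = 6 - - \frac{16}{3} = 6 + \frac{16}{3} = \frac{34}{3}$)
$P{\left(-144 \right)} + f{\left(-96 \right)} = -144 + \frac{34}{3} = - \frac{398}{3}$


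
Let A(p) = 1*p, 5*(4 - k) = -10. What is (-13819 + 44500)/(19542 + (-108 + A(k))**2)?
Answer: 1461/1426 ≈ 1.0245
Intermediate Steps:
k = 6 (k = 4 - 1/5*(-10) = 4 + 2 = 6)
A(p) = p
(-13819 + 44500)/(19542 + (-108 + A(k))**2) = (-13819 + 44500)/(19542 + (-108 + 6)**2) = 30681/(19542 + (-102)**2) = 30681/(19542 + 10404) = 30681/29946 = 30681*(1/29946) = 1461/1426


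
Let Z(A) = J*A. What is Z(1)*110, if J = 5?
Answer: 550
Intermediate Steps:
Z(A) = 5*A
Z(1)*110 = (5*1)*110 = 5*110 = 550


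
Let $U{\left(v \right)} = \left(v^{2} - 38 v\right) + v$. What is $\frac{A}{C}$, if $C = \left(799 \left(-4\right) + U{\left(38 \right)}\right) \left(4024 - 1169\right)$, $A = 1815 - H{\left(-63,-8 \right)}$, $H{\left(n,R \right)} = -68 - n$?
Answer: $- \frac{182}{901609} \approx -0.00020186$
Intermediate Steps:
$A = 1820$ ($A = 1815 - \left(-68 - -63\right) = 1815 - \left(-68 + 63\right) = 1815 - -5 = 1815 + 5 = 1820$)
$U{\left(v \right)} = v^{2} - 37 v$
$C = -9016090$ ($C = \left(799 \left(-4\right) + 38 \left(-37 + 38\right)\right) \left(4024 - 1169\right) = \left(-3196 + 38 \cdot 1\right) 2855 = \left(-3196 + 38\right) 2855 = \left(-3158\right) 2855 = -9016090$)
$\frac{A}{C} = \frac{1820}{-9016090} = 1820 \left(- \frac{1}{9016090}\right) = - \frac{182}{901609}$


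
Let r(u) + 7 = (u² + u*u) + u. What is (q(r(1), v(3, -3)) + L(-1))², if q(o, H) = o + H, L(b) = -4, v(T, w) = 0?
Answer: 64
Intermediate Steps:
r(u) = -7 + u + 2*u² (r(u) = -7 + ((u² + u*u) + u) = -7 + ((u² + u²) + u) = -7 + (2*u² + u) = -7 + (u + 2*u²) = -7 + u + 2*u²)
q(o, H) = H + o
(q(r(1), v(3, -3)) + L(-1))² = ((0 + (-7 + 1 + 2*1²)) - 4)² = ((0 + (-7 + 1 + 2*1)) - 4)² = ((0 + (-7 + 1 + 2)) - 4)² = ((0 - 4) - 4)² = (-4 - 4)² = (-8)² = 64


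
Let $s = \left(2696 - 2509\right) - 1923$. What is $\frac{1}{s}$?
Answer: $- \frac{1}{1736} \approx -0.00057604$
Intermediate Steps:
$s = -1736$ ($s = 187 - 1923 = -1736$)
$\frac{1}{s} = \frac{1}{-1736} = - \frac{1}{1736}$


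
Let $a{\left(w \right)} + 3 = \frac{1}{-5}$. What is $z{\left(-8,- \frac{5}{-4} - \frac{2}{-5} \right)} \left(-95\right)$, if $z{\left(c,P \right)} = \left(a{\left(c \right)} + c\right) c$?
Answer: $-8512$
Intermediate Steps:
$a{\left(w \right)} = - \frac{16}{5}$ ($a{\left(w \right)} = -3 + \frac{1}{-5} = -3 - \frac{1}{5} = - \frac{16}{5}$)
$z{\left(c,P \right)} = c \left(- \frac{16}{5} + c\right)$ ($z{\left(c,P \right)} = \left(- \frac{16}{5} + c\right) c = c \left(- \frac{16}{5} + c\right)$)
$z{\left(-8,- \frac{5}{-4} - \frac{2}{-5} \right)} \left(-95\right) = \frac{1}{5} \left(-8\right) \left(-16 + 5 \left(-8\right)\right) \left(-95\right) = \frac{1}{5} \left(-8\right) \left(-16 - 40\right) \left(-95\right) = \frac{1}{5} \left(-8\right) \left(-56\right) \left(-95\right) = \frac{448}{5} \left(-95\right) = -8512$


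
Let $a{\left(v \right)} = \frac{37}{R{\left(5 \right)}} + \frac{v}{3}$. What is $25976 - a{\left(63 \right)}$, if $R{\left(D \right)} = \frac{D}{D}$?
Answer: $25918$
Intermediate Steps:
$R{\left(D \right)} = 1$
$a{\left(v \right)} = 37 + \frac{v}{3}$ ($a{\left(v \right)} = \frac{37}{1} + \frac{v}{3} = 37 \cdot 1 + v \frac{1}{3} = 37 + \frac{v}{3}$)
$25976 - a{\left(63 \right)} = 25976 - \left(37 + \frac{1}{3} \cdot 63\right) = 25976 - \left(37 + 21\right) = 25976 - 58 = 25918$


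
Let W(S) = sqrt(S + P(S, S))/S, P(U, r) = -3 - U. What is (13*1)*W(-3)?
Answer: -13*I*sqrt(3)/3 ≈ -7.5056*I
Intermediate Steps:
W(S) = I*sqrt(3)/S (W(S) = sqrt(S + (-3 - S))/S = sqrt(-3)/S = (I*sqrt(3))/S = I*sqrt(3)/S)
(13*1)*W(-3) = (13*1)*(I*sqrt(3)/(-3)) = 13*(I*sqrt(3)*(-1/3)) = 13*(-I*sqrt(3)/3) = -13*I*sqrt(3)/3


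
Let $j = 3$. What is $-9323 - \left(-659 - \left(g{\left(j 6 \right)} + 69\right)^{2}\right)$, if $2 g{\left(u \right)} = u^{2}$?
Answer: $44697$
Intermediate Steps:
$g{\left(u \right)} = \frac{u^{2}}{2}$
$-9323 - \left(-659 - \left(g{\left(j 6 \right)} + 69\right)^{2}\right) = -9323 - \left(-659 - \left(\frac{\left(3 \cdot 6\right)^{2}}{2} + 69\right)^{2}\right) = -9323 - \left(-659 - \left(\frac{18^{2}}{2} + 69\right)^{2}\right) = -9323 - \left(-659 - \left(\frac{1}{2} \cdot 324 + 69\right)^{2}\right) = -9323 - \left(-659 - \left(162 + 69\right)^{2}\right) = -9323 - \left(-659 - 231^{2}\right) = -9323 - \left(-659 - 53361\right) = -9323 - -54020 = -9323 + 54020 = 44697$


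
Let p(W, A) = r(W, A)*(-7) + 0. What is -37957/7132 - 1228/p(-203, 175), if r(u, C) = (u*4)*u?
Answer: -10947000567/2057318116 ≈ -5.3210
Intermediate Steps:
r(u, C) = 4*u**2 (r(u, C) = (4*u)*u = 4*u**2)
p(W, A) = -28*W**2 (p(W, A) = (4*W**2)*(-7) + 0 = -28*W**2 + 0 = -28*W**2)
-37957/7132 - 1228/p(-203, 175) = -37957/7132 - 1228/((-28*(-203)**2)) = -37957*1/7132 - 1228/((-28*41209)) = -37957/7132 - 1228/(-1153852) = -37957/7132 - 1228*(-1/1153852) = -37957/7132 + 307/288463 = -10947000567/2057318116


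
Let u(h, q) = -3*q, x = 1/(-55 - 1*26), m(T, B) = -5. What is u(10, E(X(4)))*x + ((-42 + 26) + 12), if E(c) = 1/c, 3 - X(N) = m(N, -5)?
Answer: -863/216 ≈ -3.9954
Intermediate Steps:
x = -1/81 (x = 1/(-55 - 26) = 1/(-81) = -1/81 ≈ -0.012346)
X(N) = 8 (X(N) = 3 - 1*(-5) = 3 + 5 = 8)
E(c) = 1/c
u(10, E(X(4)))*x + ((-42 + 26) + 12) = -3/8*(-1/81) + ((-42 + 26) + 12) = -3*⅛*(-1/81) + (-16 + 12) = -3/8*(-1/81) - 4 = 1/216 - 4 = -863/216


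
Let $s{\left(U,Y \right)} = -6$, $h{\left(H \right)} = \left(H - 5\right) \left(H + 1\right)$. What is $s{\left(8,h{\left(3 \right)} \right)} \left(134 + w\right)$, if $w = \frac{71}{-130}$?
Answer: $- \frac{52047}{65} \approx -800.72$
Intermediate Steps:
$h{\left(H \right)} = \left(1 + H\right) \left(-5 + H\right)$ ($h{\left(H \right)} = \left(-5 + H\right) \left(1 + H\right) = \left(1 + H\right) \left(-5 + H\right)$)
$w = - \frac{71}{130}$ ($w = 71 \left(- \frac{1}{130}\right) = - \frac{71}{130} \approx -0.54615$)
$s{\left(8,h{\left(3 \right)} \right)} \left(134 + w\right) = - 6 \left(134 - \frac{71}{130}\right) = \left(-6\right) \frac{17349}{130} = - \frac{52047}{65}$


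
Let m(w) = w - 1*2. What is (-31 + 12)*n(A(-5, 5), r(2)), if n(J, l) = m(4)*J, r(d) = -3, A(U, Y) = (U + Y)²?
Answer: 0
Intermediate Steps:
m(w) = -2 + w (m(w) = w - 2 = -2 + w)
n(J, l) = 2*J (n(J, l) = (-2 + 4)*J = 2*J)
(-31 + 12)*n(A(-5, 5), r(2)) = (-31 + 12)*(2*(-5 + 5)²) = -38*0² = -38*0 = -19*0 = 0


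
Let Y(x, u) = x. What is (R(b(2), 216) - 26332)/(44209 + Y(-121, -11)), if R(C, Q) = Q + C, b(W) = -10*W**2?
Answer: -6539/11022 ≈ -0.59327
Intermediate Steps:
R(C, Q) = C + Q
(R(b(2), 216) - 26332)/(44209 + Y(-121, -11)) = ((-10*2**2 + 216) - 26332)/(44209 - 121) = ((-10*4 + 216) - 26332)/44088 = ((-40 + 216) - 26332)*(1/44088) = (176 - 26332)*(1/44088) = -26156*1/44088 = -6539/11022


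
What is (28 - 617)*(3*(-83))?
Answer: 146661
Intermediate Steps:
(28 - 617)*(3*(-83)) = -589*(-249) = 146661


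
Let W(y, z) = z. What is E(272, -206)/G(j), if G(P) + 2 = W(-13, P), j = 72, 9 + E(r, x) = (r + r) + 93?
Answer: 314/35 ≈ 8.9714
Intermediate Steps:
E(r, x) = 84 + 2*r (E(r, x) = -9 + ((r + r) + 93) = -9 + (2*r + 93) = -9 + (93 + 2*r) = 84 + 2*r)
G(P) = -2 + P
E(272, -206)/G(j) = (84 + 2*272)/(-2 + 72) = (84 + 544)/70 = 628*(1/70) = 314/35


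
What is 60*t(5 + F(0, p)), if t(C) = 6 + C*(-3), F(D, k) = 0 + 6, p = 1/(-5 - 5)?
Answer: -1620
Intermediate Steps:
p = -⅒ (p = 1/(-10) = -⅒ ≈ -0.10000)
F(D, k) = 6
t(C) = 6 - 3*C
60*t(5 + F(0, p)) = 60*(6 - 3*(5 + 6)) = 60*(6 - 3*11) = 60*(6 - 33) = 60*(-27) = -1620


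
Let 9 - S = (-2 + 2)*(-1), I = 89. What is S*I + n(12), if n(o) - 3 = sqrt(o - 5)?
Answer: 804 + sqrt(7) ≈ 806.65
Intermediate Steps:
n(o) = 3 + sqrt(-5 + o) (n(o) = 3 + sqrt(o - 5) = 3 + sqrt(-5 + o))
S = 9 (S = 9 - (-2 + 2)*(-1) = 9 - 0*(-1) = 9 - 1*0 = 9 + 0 = 9)
S*I + n(12) = 9*89 + (3 + sqrt(-5 + 12)) = 801 + (3 + sqrt(7)) = 804 + sqrt(7)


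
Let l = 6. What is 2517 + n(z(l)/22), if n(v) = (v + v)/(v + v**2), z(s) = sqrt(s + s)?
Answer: 148624/59 - 11*sqrt(3)/59 ≈ 2518.7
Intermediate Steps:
z(s) = sqrt(2)*sqrt(s) (z(s) = sqrt(2*s) = sqrt(2)*sqrt(s))
n(v) = 2*v/(v + v**2) (n(v) = (2*v)/(v + v**2) = 2*v/(v + v**2))
2517 + n(z(l)/22) = 2517 + 2/(1 + (sqrt(2)*sqrt(6))/22) = 2517 + 2/(1 + (2*sqrt(3))*(1/22)) = 2517 + 2/(1 + sqrt(3)/11)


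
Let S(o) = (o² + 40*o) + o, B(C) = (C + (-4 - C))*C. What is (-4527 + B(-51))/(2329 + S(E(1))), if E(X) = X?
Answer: -4323/2371 ≈ -1.8233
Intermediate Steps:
B(C) = -4*C
S(o) = o² + 41*o
(-4527 + B(-51))/(2329 + S(E(1))) = (-4527 - 4*(-51))/(2329 + 1*(41 + 1)) = (-4527 + 204)/(2329 + 1*42) = -4323/(2329 + 42) = -4323/2371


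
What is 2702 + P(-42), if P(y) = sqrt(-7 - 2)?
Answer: 2702 + 3*I ≈ 2702.0 + 3.0*I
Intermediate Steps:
P(y) = 3*I (P(y) = sqrt(-9) = 3*I)
2702 + P(-42) = 2702 + 3*I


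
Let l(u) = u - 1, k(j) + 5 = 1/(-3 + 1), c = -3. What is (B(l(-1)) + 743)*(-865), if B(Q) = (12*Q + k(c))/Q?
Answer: -2621815/4 ≈ -6.5545e+5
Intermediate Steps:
k(j) = -11/2 (k(j) = -5 + 1/(-3 + 1) = -5 + 1/(-2) = -5 - ½ = -11/2)
l(u) = -1 + u
B(Q) = (-11/2 + 12*Q)/Q (B(Q) = (12*Q - 11/2)/Q = (-11/2 + 12*Q)/Q)
(B(l(-1)) + 743)*(-865) = ((12 - 11/(2*(-1 - 1))) + 743)*(-865) = ((12 - 11/2/(-2)) + 743)*(-865) = ((12 - 11/2*(-½)) + 743)*(-865) = ((12 + 11/4) + 743)*(-865) = (59/4 + 743)*(-865) = (3031/4)*(-865) = -2621815/4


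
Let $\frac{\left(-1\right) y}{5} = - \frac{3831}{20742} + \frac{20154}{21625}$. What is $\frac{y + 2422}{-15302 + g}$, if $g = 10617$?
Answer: $- \frac{72313457469}{140095789250} \approx -0.51617$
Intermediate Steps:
$y = - \frac{111729631}{29903050}$ ($y = - 5 \left(- \frac{3831}{20742} + \frac{20154}{21625}\right) = - 5 \left(\left(-3831\right) \frac{1}{20742} + 20154 \cdot \frac{1}{21625}\right) = - 5 \left(- \frac{1277}{6914} + \frac{20154}{21625}\right) = \left(-5\right) \frac{111729631}{149515250} = - \frac{111729631}{29903050} \approx -3.7364$)
$\frac{y + 2422}{-15302 + g} = \frac{- \frac{111729631}{29903050} + 2422}{-15302 + 10617} = \frac{72313457469}{29903050 \left(-4685\right)} = \frac{72313457469}{29903050} \left(- \frac{1}{4685}\right) = - \frac{72313457469}{140095789250}$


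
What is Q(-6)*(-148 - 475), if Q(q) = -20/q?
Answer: -6230/3 ≈ -2076.7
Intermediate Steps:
Q(-6)*(-148 - 475) = (-20/(-6))*(-148 - 475) = -20*(-⅙)*(-623) = (10/3)*(-623) = -6230/3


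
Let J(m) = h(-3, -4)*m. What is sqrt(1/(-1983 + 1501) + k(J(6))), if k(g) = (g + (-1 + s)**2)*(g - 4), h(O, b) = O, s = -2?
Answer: sqrt(45999670)/482 ≈ 14.071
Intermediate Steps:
J(m) = -3*m
k(g) = (-4 + g)*(9 + g) (k(g) = (g + (-1 - 2)**2)*(g - 4) = (g + (-3)**2)*(-4 + g) = (g + 9)*(-4 + g) = (9 + g)*(-4 + g) = (-4 + g)*(9 + g))
sqrt(1/(-1983 + 1501) + k(J(6))) = sqrt(1/(-1983 + 1501) + (-36 + (-3*6)**2 + 5*(-3*6))) = sqrt(1/(-482) + (-36 + (-18)**2 + 5*(-18))) = sqrt(-1/482 + (-36 + 324 - 90)) = sqrt(-1/482 + 198) = sqrt(95435/482) = sqrt(45999670)/482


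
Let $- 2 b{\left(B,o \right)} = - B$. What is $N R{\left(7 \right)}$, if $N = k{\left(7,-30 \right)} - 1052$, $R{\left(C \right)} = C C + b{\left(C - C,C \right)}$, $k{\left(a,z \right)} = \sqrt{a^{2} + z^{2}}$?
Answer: $-51548 + 49 \sqrt{949} \approx -50039.0$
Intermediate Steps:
$b{\left(B,o \right)} = \frac{B}{2}$ ($b{\left(B,o \right)} = - \frac{\left(-1\right) B}{2} = \frac{B}{2}$)
$R{\left(C \right)} = C^{2}$ ($R{\left(C \right)} = C C + \frac{C - C}{2} = C^{2} + \frac{1}{2} \cdot 0 = C^{2} + 0 = C^{2}$)
$N = -1052 + \sqrt{949}$ ($N = \sqrt{7^{2} + \left(-30\right)^{2}} - 1052 = \sqrt{49 + 900} - 1052 = \sqrt{949} - 1052 = -1052 + \sqrt{949} \approx -1021.2$)
$N R{\left(7 \right)} = \left(-1052 + \sqrt{949}\right) 7^{2} = \left(-1052 + \sqrt{949}\right) 49 = -51548 + 49 \sqrt{949}$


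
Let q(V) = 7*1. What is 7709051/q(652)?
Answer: 1101293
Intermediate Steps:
q(V) = 7
7709051/q(652) = 7709051/7 = 7709051*(1/7) = 1101293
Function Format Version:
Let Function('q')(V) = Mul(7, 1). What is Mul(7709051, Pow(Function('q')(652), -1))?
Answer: 1101293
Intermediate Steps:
Function('q')(V) = 7
Mul(7709051, Pow(Function('q')(652), -1)) = Mul(7709051, Pow(7, -1)) = Mul(7709051, Rational(1, 7)) = 1101293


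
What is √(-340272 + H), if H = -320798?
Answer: I*√661070 ≈ 813.06*I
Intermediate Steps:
√(-340272 + H) = √(-340272 - 320798) = √(-661070) = I*√661070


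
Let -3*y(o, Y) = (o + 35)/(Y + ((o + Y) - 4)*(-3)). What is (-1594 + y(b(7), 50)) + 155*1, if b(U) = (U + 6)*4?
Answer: -351087/244 ≈ -1438.9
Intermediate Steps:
b(U) = 24 + 4*U (b(U) = (6 + U)*4 = 24 + 4*U)
y(o, Y) = -(35 + o)/(3*(12 - 3*o - 2*Y)) (y(o, Y) = -(o + 35)/(3*(Y + ((o + Y) - 4)*(-3))) = -(35 + o)/(3*(Y + ((Y + o) - 4)*(-3))) = -(35 + o)/(3*(Y + (-4 + Y + o)*(-3))) = -(35 + o)/(3*(Y + (12 - 3*Y - 3*o))) = -(35 + o)/(3*(12 - 3*o - 2*Y)))
(-1594 + y(b(7), 50)) + 155*1 = (-1594 + (35 + (24 + 4*7))/(3*(-12 + 2*50 + 3*(24 + 4*7)))) + 155*1 = (-1594 + (35 + (24 + 28))/(3*(-12 + 100 + 3*(24 + 28)))) + 155 = (-1594 + (35 + 52)/(3*(-12 + 100 + 3*52))) + 155 = (-1594 + (1/3)*87/(-12 + 100 + 156)) + 155 = (-1594 + (1/3)*87/244) + 155 = (-1594 + (1/3)*(1/244)*87) + 155 = (-1594 + 29/244) + 155 = -388907/244 + 155 = -351087/244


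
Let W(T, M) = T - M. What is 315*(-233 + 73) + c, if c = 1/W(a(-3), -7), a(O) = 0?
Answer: -352799/7 ≈ -50400.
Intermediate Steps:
c = ⅐ (c = 1/(0 - 1*(-7)) = 1/(0 + 7) = 1/7 = ⅐ ≈ 0.14286)
315*(-233 + 73) + c = 315*(-233 + 73) + ⅐ = 315*(-160) + ⅐ = -50400 + ⅐ = -352799/7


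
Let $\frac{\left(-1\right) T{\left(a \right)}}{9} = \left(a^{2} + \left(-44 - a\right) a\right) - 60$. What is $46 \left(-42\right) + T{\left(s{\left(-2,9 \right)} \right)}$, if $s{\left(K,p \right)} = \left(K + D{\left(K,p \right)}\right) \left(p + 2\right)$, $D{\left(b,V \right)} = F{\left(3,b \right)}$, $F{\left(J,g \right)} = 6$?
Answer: $16032$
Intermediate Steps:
$D{\left(b,V \right)} = 6$
$s{\left(K,p \right)} = \left(2 + p\right) \left(6 + K\right)$ ($s{\left(K,p \right)} = \left(K + 6\right) \left(p + 2\right) = \left(6 + K\right) \left(2 + p\right) = \left(2 + p\right) \left(6 + K\right)$)
$T{\left(a \right)} = 540 - 9 a^{2} - 9 a \left(-44 - a\right)$ ($T{\left(a \right)} = - 9 \left(\left(a^{2} + \left(-44 - a\right) a\right) - 60\right) = - 9 \left(\left(a^{2} + a \left(-44 - a\right)\right) - 60\right) = - 9 \left(-60 + a^{2} + a \left(-44 - a\right)\right) = 540 - 9 a^{2} - 9 a \left(-44 - a\right)$)
$46 \left(-42\right) + T{\left(s{\left(-2,9 \right)} \right)} = 46 \left(-42\right) + \left(540 + 396 \left(12 + 2 \left(-2\right) + 6 \cdot 9 - 18\right)\right) = -1932 + \left(540 + 396 \left(12 - 4 + 54 - 18\right)\right) = -1932 + \left(540 + 396 \cdot 44\right) = -1932 + \left(540 + 17424\right) = -1932 + 17964 = 16032$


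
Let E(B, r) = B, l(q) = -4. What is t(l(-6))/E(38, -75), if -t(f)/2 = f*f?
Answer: -16/19 ≈ -0.84210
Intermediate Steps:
t(f) = -2*f² (t(f) = -2*f*f = -2*f²)
t(l(-6))/E(38, -75) = -2*(-4)²/38 = -2*16*(1/38) = -32*1/38 = -16/19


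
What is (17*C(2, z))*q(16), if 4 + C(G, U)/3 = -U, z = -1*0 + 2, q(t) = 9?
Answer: -2754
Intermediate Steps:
z = 2 (z = 0 + 2 = 2)
C(G, U) = -12 - 3*U (C(G, U) = -12 + 3*(-U) = -12 - 3*U)
(17*C(2, z))*q(16) = (17*(-12 - 3*2))*9 = (17*(-12 - 6))*9 = (17*(-18))*9 = -306*9 = -2754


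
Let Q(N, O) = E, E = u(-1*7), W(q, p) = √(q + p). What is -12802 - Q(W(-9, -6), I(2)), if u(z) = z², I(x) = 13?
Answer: -12851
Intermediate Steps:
W(q, p) = √(p + q)
E = 49 (E = (-1*7)² = (-7)² = 49)
Q(N, O) = 49
-12802 - Q(W(-9, -6), I(2)) = -12802 - 1*49 = -12802 - 49 = -12851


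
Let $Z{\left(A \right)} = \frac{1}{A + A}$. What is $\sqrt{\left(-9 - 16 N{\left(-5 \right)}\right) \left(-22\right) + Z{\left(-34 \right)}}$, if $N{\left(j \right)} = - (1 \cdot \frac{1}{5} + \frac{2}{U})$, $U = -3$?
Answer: $\frac{\sqrt{94221735}}{510} \approx 19.033$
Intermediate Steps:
$Z{\left(A \right)} = \frac{1}{2 A}$
$N{\left(j \right)} = \frac{7}{15}$ ($N{\left(j \right)} = - (1 \cdot \frac{1}{5} + \frac{2}{-3}) = - (1 \cdot \frac{1}{5} + 2 \left(- \frac{1}{3}\right)) = - (\frac{1}{5} - \frac{2}{3}) = \left(-1\right) \left(- \frac{7}{15}\right) = \frac{7}{15}$)
$\sqrt{\left(-9 - 16 N{\left(-5 \right)}\right) \left(-22\right) + Z{\left(-34 \right)}} = \sqrt{\left(-9 - \frac{112}{15}\right) \left(-22\right) + \frac{1}{2 \left(-34\right)}} = \sqrt{\left(-9 - \frac{112}{15}\right) \left(-22\right) + \frac{1}{2} \left(- \frac{1}{34}\right)} = \sqrt{\left(- \frac{247}{15}\right) \left(-22\right) - \frac{1}{68}} = \sqrt{\frac{5434}{15} - \frac{1}{68}} = \sqrt{\frac{369497}{1020}} = \frac{\sqrt{94221735}}{510}$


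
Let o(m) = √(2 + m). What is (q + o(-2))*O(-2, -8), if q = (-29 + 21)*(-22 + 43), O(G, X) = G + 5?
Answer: -504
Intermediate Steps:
O(G, X) = 5 + G
q = -168 (q = -8*21 = -168)
(q + o(-2))*O(-2, -8) = (-168 + √(2 - 2))*(5 - 2) = (-168 + √0)*3 = (-168 + 0)*3 = -168*3 = -504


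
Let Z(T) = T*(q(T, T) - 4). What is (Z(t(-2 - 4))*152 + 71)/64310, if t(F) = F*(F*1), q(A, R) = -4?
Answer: -8741/12862 ≈ -0.67960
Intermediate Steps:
t(F) = F² (t(F) = F*F = F²)
Z(T) = -8*T (Z(T) = T*(-4 - 4) = T*(-8) = -8*T)
(Z(t(-2 - 4))*152 + 71)/64310 = (-8*(-2 - 4)²*152 + 71)/64310 = (-8*(-6)²*152 + 71)*(1/64310) = (-8*36*152 + 71)*(1/64310) = (-288*152 + 71)*(1/64310) = (-43776 + 71)*(1/64310) = -43705*1/64310 = -8741/12862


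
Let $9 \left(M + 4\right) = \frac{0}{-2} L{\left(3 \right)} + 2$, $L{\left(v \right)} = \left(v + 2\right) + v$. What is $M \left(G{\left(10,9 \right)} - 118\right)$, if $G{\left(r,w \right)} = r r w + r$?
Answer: $-2992$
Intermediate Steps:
$L{\left(v \right)} = 2 + 2 v$ ($L{\left(v \right)} = \left(2 + v\right) + v = 2 + 2 v$)
$G{\left(r,w \right)} = r + w r^{2}$ ($G{\left(r,w \right)} = r^{2} w + r = w r^{2} + r = r + w r^{2}$)
$M = - \frac{34}{9}$ ($M = -4 + \frac{\frac{0}{-2} \left(2 + 2 \cdot 3\right) + 2}{9} = -4 + \frac{0 \left(- \frac{1}{2}\right) \left(2 + 6\right) + 2}{9} = -4 + \frac{0 \cdot 8 + 2}{9} = -4 + \frac{0 + 2}{9} = -4 + \frac{1}{9} \cdot 2 = -4 + \frac{2}{9} = - \frac{34}{9} \approx -3.7778$)
$M \left(G{\left(10,9 \right)} - 118\right) = - \frac{34 \left(10 \left(1 + 10 \cdot 9\right) - 118\right)}{9} = - \frac{34 \left(10 \left(1 + 90\right) - 118\right)}{9} = - \frac{34 \left(10 \cdot 91 - 118\right)}{9} = - \frac{34 \left(910 - 118\right)}{9} = \left(- \frac{34}{9}\right) 792 = -2992$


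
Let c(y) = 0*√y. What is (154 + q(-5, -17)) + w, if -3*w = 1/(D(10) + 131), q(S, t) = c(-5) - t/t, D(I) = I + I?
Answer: 69308/453 ≈ 153.00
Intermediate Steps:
D(I) = 2*I
c(y) = 0
q(S, t) = -1 (q(S, t) = 0 - t/t = 0 - 1*1 = 0 - 1 = -1)
w = -1/453 (w = -1/(3*(2*10 + 131)) = -1/(3*(20 + 131)) = -⅓/151 = -⅓*1/151 = -1/453 ≈ -0.0022075)
(154 + q(-5, -17)) + w = (154 - 1) - 1/453 = 153 - 1/453 = 69308/453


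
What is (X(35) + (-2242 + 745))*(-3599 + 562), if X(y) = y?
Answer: 4440094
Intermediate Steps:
(X(35) + (-2242 + 745))*(-3599 + 562) = (35 + (-2242 + 745))*(-3599 + 562) = (35 - 1497)*(-3037) = -1462*(-3037) = 4440094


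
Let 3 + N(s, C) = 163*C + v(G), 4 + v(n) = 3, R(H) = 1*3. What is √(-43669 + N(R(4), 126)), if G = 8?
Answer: I*√23135 ≈ 152.1*I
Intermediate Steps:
R(H) = 3
v(n) = -1 (v(n) = -4 + 3 = -1)
N(s, C) = -4 + 163*C (N(s, C) = -3 + (163*C - 1) = -3 + (-1 + 163*C) = -4 + 163*C)
√(-43669 + N(R(4), 126)) = √(-43669 + (-4 + 163*126)) = √(-43669 + (-4 + 20538)) = √(-43669 + 20534) = √(-23135) = I*√23135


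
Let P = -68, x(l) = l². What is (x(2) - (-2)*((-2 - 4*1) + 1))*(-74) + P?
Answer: 376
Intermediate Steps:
(x(2) - (-2)*((-2 - 4*1) + 1))*(-74) + P = (2² - (-2)*((-2 - 4*1) + 1))*(-74) - 68 = (4 - (-2)*((-2 - 4) + 1))*(-74) - 68 = (4 - (-2)*(-6 + 1))*(-74) - 68 = (4 - (-2)*(-5))*(-74) - 68 = (4 - 1*10)*(-74) - 68 = (4 - 10)*(-74) - 68 = -6*(-74) - 68 = 444 - 68 = 376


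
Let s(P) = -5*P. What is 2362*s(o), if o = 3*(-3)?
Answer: 106290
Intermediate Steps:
o = -9
2362*s(o) = 2362*(-5*(-9)) = 2362*45 = 106290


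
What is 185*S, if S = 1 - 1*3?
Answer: -370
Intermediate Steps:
S = -2 (S = 1 - 3 = -2)
185*S = 185*(-2) = -370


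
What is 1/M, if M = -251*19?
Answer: -1/4769 ≈ -0.00020969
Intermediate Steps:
M = -4769
1/M = 1/(-4769) = -1/4769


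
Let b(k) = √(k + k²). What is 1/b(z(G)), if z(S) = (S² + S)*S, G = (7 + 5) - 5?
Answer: √786/11004 ≈ 0.0025478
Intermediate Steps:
G = 7 (G = 12 - 5 = 7)
z(S) = S*(S + S²) (z(S) = (S + S²)*S = S*(S + S²))
1/b(z(G)) = 1/(√((7²*(1 + 7))*(1 + 7²*(1 + 7)))) = 1/(√((49*8)*(1 + 49*8))) = 1/(√(392*(1 + 392))) = 1/(√(392*393)) = 1/(√154056) = 1/(14*√786) = √786/11004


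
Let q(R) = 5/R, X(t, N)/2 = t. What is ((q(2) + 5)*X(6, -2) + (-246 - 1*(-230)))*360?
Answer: 26640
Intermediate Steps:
X(t, N) = 2*t
((q(2) + 5)*X(6, -2) + (-246 - 1*(-230)))*360 = ((5/2 + 5)*(2*6) + (-246 - 1*(-230)))*360 = ((5*(½) + 5)*12 + (-246 + 230))*360 = ((5/2 + 5)*12 - 16)*360 = ((15/2)*12 - 16)*360 = (90 - 16)*360 = 74*360 = 26640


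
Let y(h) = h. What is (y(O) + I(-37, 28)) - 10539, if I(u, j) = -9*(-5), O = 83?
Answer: -10411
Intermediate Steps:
I(u, j) = 45
(y(O) + I(-37, 28)) - 10539 = (83 + 45) - 10539 = 128 - 10539 = -10411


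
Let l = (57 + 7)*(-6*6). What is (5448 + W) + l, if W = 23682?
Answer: 26826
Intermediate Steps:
l = -2304 (l = 64*(-36) = -2304)
(5448 + W) + l = (5448 + 23682) - 2304 = 29130 - 2304 = 26826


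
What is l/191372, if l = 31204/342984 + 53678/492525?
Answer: 2814953771/2694010538082600 ≈ 1.0449e-6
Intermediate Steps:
l = 2814953771/14077349550 (l = 31204*(1/342984) + 53678*(1/492525) = 7801/85746 + 53678/492525 = 2814953771/14077349550 ≈ 0.19996)
l/191372 = (2814953771/14077349550)/191372 = (2814953771/14077349550)*(1/191372) = 2814953771/2694010538082600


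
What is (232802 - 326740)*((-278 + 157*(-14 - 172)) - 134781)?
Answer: 15430349818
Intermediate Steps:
(232802 - 326740)*((-278 + 157*(-14 - 172)) - 134781) = -93938*((-278 + 157*(-186)) - 134781) = -93938*((-278 - 29202) - 134781) = -93938*(-29480 - 134781) = -93938*(-164261) = 15430349818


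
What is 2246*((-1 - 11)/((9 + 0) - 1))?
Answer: -3369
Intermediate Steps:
2246*((-1 - 11)/((9 + 0) - 1)) = 2246*(-12/(9 - 1)) = 2246*(-12/8) = 2246*(-12*⅛) = 2246*(-3/2) = -3369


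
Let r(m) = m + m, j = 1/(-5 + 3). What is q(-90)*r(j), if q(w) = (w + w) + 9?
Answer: 171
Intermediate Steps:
j = -½ (j = 1/(-2) = -½ ≈ -0.50000)
r(m) = 2*m
q(w) = 9 + 2*w (q(w) = 2*w + 9 = 9 + 2*w)
q(-90)*r(j) = (9 + 2*(-90))*(2*(-½)) = (9 - 180)*(-1) = -171*(-1) = 171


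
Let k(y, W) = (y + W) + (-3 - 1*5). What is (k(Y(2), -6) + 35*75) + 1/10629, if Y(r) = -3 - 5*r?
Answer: 27614143/10629 ≈ 2598.0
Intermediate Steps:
k(y, W) = -8 + W + y (k(y, W) = (W + y) + (-3 - 5) = (W + y) - 8 = -8 + W + y)
(k(Y(2), -6) + 35*75) + 1/10629 = ((-8 - 6 + (-3 - 5*2)) + 35*75) + 1/10629 = ((-8 - 6 + (-3 - 10)) + 2625) + 1/10629 = ((-8 - 6 - 13) + 2625) + 1/10629 = (-27 + 2625) + 1/10629 = 2598 + 1/10629 = 27614143/10629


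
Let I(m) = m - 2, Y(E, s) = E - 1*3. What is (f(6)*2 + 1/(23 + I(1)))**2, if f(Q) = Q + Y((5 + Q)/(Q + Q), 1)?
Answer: 67600/1089 ≈ 62.075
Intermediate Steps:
Y(E, s) = -3 + E (Y(E, s) = E - 3 = -3 + E)
I(m) = -2 + m
f(Q) = -3 + Q + (5 + Q)/(2*Q) (f(Q) = Q + (-3 + (5 + Q)/(Q + Q)) = Q + (-3 + (5 + Q)/((2*Q))) = Q + (-3 + (5 + Q)*(1/(2*Q))) = Q + (-3 + (5 + Q)/(2*Q)) = -3 + Q + (5 + Q)/(2*Q))
(f(6)*2 + 1/(23 + I(1)))**2 = ((-5/2 + 6 + (5/2)/6)*2 + 1/(23 + (-2 + 1)))**2 = ((-5/2 + 6 + (5/2)*(1/6))*2 + 1/(23 - 1))**2 = ((-5/2 + 6 + 5/12)*2 + 1/22)**2 = ((47/12)*2 + 1/22)**2 = (47/6 + 1/22)**2 = (260/33)**2 = 67600/1089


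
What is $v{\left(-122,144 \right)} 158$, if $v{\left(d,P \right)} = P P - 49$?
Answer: $3268546$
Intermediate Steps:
$v{\left(d,P \right)} = -49 + P^{2}$ ($v{\left(d,P \right)} = P^{2} - 49 = -49 + P^{2}$)
$v{\left(-122,144 \right)} 158 = \left(-49 + 144^{2}\right) 158 = \left(-49 + 20736\right) 158 = 20687 \cdot 158 = 3268546$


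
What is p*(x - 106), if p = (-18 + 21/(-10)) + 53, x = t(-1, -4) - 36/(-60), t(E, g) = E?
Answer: -87514/25 ≈ -3500.6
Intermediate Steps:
x = -⅖ (x = -1 - 36/(-60) = -1 - 36*(-1)/60 = -1 - 1*(-⅗) = -1 + ⅗ = -⅖ ≈ -0.40000)
p = 329/10 (p = (-18 + 21*(-⅒)) + 53 = (-18 - 21/10) + 53 = -201/10 + 53 = 329/10 ≈ 32.900)
p*(x - 106) = 329*(-⅖ - 106)/10 = (329/10)*(-532/5) = -87514/25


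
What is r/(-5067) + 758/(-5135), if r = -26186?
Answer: 130624324/26019045 ≈ 5.0203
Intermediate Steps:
r/(-5067) + 758/(-5135) = -26186/(-5067) + 758/(-5135) = -26186*(-1/5067) + 758*(-1/5135) = 26186/5067 - 758/5135 = 130624324/26019045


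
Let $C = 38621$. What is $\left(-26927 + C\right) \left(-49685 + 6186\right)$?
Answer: $-508677306$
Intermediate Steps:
$\left(-26927 + C\right) \left(-49685 + 6186\right) = \left(-26927 + 38621\right) \left(-49685 + 6186\right) = 11694 \left(-43499\right) = -508677306$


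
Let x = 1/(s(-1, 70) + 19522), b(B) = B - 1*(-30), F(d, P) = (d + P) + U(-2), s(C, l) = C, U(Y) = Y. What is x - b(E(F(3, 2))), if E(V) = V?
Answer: -644192/19521 ≈ -33.000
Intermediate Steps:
F(d, P) = -2 + P + d (F(d, P) = (d + P) - 2 = (P + d) - 2 = -2 + P + d)
b(B) = 30 + B (b(B) = B + 30 = 30 + B)
x = 1/19521 (x = 1/(-1 + 19522) = 1/19521 ≈ 5.1227e-5)
x - b(E(F(3, 2))) = 1/19521 - (30 + (-2 + 2 + 3)) = 1/19521 - (30 + 3) = 1/19521 - 1*33 = 1/19521 - 33 = -644192/19521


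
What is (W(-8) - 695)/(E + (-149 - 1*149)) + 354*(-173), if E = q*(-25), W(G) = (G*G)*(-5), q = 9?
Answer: -32028551/523 ≈ -61240.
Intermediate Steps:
W(G) = -5*G**2 (W(G) = G**2*(-5) = -5*G**2)
E = -225 (E = 9*(-25) = -225)
(W(-8) - 695)/(E + (-149 - 1*149)) + 354*(-173) = (-5*(-8)**2 - 695)/(-225 + (-149 - 1*149)) + 354*(-173) = (-5*64 - 695)/(-225 + (-149 - 149)) - 61242 = (-320 - 695)/(-225 - 298) - 61242 = -1015/(-523) - 61242 = -1015*(-1/523) - 61242 = 1015/523 - 61242 = -32028551/523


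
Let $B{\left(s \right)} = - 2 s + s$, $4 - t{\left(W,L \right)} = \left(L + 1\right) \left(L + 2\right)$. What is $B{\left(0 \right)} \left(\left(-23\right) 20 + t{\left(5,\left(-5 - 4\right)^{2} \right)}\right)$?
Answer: $0$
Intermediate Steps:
$t{\left(W,L \right)} = 4 - \left(1 + L\right) \left(2 + L\right)$ ($t{\left(W,L \right)} = 4 - \left(L + 1\right) \left(L + 2\right) = 4 - \left(1 + L\right) \left(2 + L\right)$)
$B{\left(s \right)} = - s$
$B{\left(0 \right)} \left(\left(-23\right) 20 + t{\left(5,\left(-5 - 4\right)^{2} \right)}\right) = \left(-1\right) 0 \left(\left(-23\right) 20 - \left(-2 + \left(\left(-5 - 4\right)^{2}\right)^{2} + 3 \left(-5 - 4\right)^{2}\right)\right) = 0 \left(-460 - \left(-2 + 243 + \left(\left(-9\right)^{2}\right)^{2}\right)\right) = 0 \left(-460 - 6802\right) = 0 \left(-7262\right) = 0$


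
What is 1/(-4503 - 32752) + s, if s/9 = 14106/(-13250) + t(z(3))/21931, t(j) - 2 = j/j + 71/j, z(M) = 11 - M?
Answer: -82939163708371/8660617693000 ≈ -9.5766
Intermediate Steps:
t(j) = 3 + 71/j (t(j) = 2 + (j/j + 71/j) = 2 + (1 + 71/j) = 3 + 71/j)
s = -11131248321/1162343000 (s = 9*(14106/(-13250) + (3 + 71/(11 - 1*3))/21931) = 9*(14106*(-1/13250) + (3 + 71/(11 - 3))*(1/21931)) = 9*(-7053/6625 + (3 + 71/8)*(1/21931)) = 9*(-7053/6625 + (95/8)*(1/21931)) = 9*(-7053/6625 + 95/175448) = 9*(-1236805369/1162343000) = -11131248321/1162343000 ≈ -9.5766)
1/(-4503 - 32752) + s = 1/(-4503 - 32752) - 11131248321/1162343000 = 1/(-37255) - 11131248321/1162343000 = -1/37255 - 11131248321/1162343000 = -82939163708371/8660617693000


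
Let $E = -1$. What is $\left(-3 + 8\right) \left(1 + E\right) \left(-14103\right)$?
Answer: $0$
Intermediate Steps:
$\left(-3 + 8\right) \left(1 + E\right) \left(-14103\right) = \left(-3 + 8\right) \left(1 - 1\right) \left(-14103\right) = 5 \cdot 0 \left(-14103\right) = 0 \left(-14103\right) = 0$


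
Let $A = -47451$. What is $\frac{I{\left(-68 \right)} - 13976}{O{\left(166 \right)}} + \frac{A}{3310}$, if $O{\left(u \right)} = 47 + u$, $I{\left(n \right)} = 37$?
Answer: $- \frac{56245153}{705030} \approx -79.777$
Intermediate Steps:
$\frac{I{\left(-68 \right)} - 13976}{O{\left(166 \right)}} + \frac{A}{3310} = \frac{37 - 13976}{47 + 166} - \frac{47451}{3310} = \frac{37 - 13976}{213} - \frac{47451}{3310} = \left(-13939\right) \frac{1}{213} - \frac{47451}{3310} = - \frac{13939}{213} - \frac{47451}{3310} = - \frac{56245153}{705030}$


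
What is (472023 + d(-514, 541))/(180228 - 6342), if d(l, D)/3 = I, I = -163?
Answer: 78589/28981 ≈ 2.7117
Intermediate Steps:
d(l, D) = -489 (d(l, D) = 3*(-163) = -489)
(472023 + d(-514, 541))/(180228 - 6342) = (472023 - 489)/(180228 - 6342) = 471534/173886 = 471534*(1/173886) = 78589/28981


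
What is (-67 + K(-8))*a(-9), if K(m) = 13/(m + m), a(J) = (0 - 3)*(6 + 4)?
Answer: 16275/8 ≈ 2034.4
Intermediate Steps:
a(J) = -30 (a(J) = -3*10 = -30)
K(m) = 13/(2*m) (K(m) = 13/((2*m)) = 13*(1/(2*m)) = 13/(2*m))
(-67 + K(-8))*a(-9) = (-67 + (13/2)/(-8))*(-30) = (-67 + (13/2)*(-1/8))*(-30) = (-67 - 13/16)*(-30) = -1085/16*(-30) = 16275/8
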